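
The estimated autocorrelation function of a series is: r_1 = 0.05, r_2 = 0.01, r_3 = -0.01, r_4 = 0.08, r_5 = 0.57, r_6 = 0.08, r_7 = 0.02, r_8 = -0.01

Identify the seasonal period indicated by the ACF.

5

The largest autocorrelation is r_5 = 0.57; the remaining lags stay at or below 0.08.
The dominant spike at lag 5 indicates a seasonal period of 5.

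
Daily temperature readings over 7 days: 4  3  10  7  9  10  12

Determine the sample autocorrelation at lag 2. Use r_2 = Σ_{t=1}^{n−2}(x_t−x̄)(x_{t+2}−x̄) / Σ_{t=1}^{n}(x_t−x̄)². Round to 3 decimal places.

Mean x̄ = (4 + 3 + 10 + 7 + 9 + 10 + 12)/7 = 7.8571
Deviations from mean: -3.8571, -4.8571, 2.1429, -0.8571, 1.1429, 2.1429, 4.1429
Numerator Σ_{t=1}^{5}(x_t−x̄)(x_{t+2}−x̄) = 1.2449
Denominator Σ(x_t−x̄)² = 66.8571
r_2 = 1.2449 / 66.8571 = 0.019

0.019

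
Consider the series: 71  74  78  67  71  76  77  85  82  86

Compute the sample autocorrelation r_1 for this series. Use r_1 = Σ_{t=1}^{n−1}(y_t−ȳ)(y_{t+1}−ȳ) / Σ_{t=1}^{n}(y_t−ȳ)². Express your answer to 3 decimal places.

0.438

Mean ȳ = (71 + 74 + 78 + 67 + 71 + 76 + 77 + 85 + 82 + 86)/10 = 76.7000
Numerator Σ_{t=1}^{9}(y_t−ȳ)(y_{t+1}−ȳ) = 154.1100
Denominator Σ(y_t−ȳ)² = 352.1000
r_1 = 154.1100 / 352.1000 = 0.438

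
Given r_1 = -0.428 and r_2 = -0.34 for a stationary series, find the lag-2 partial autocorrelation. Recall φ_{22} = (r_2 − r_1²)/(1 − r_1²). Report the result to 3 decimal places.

-0.641

φ_{22} = (r_2 − r_1²) / (1 − r_1²)
r_1² = (-0.428)² = 0.183184
Numerator = -0.34 − 0.1832 = -0.5232; denominator = 1 − 0.1832 = 0.8168
φ_{22} = -0.5232 / 0.8168 = -0.641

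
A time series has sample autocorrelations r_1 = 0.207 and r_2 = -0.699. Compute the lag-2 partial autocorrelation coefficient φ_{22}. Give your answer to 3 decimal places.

φ_{22} = (r_2 − r_1²) / (1 − r_1²)
r_1² = (0.207)² = 0.042849
Numerator = -0.699 − 0.0428 = -0.7418; denominator = 1 − 0.0428 = 0.9572
φ_{22} = -0.7418 / 0.9572 = -0.775

-0.775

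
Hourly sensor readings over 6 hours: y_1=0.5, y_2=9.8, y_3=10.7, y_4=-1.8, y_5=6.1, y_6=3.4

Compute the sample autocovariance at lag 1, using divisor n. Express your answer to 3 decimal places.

-6.874

Mean ȳ = (0.5 + 9.8 + 10.7 − 1.8 + 6.1 + 3.4)/6 = 4.7833
Deviations: -4.2833, 5.0167, 5.9167, -6.5833, 1.3167, -1.3833
Σ_{t=1}^{5}(y_t−ȳ)(y_{t+1}−ȳ) = -41.2469
γ_1 = -41.2469 / 6 = -6.874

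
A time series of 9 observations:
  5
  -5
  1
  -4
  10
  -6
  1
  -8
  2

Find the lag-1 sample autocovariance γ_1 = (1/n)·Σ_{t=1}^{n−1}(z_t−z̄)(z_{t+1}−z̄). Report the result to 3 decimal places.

-18.787

Mean z̄ = (5 − 5 + 1 − 4 + 10 − 6 + 1 − 8 + 2)/9 = -0.4444
Σ_{t=1}^{8}(z_t−z̄)(z_{t+1}−z̄) = -169.0864
γ_1 = -169.0864 / 9 = -18.787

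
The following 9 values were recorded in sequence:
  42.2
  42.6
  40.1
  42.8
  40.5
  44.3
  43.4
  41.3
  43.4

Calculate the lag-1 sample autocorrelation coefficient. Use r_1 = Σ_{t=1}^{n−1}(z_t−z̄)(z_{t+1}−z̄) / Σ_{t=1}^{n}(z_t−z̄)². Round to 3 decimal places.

-0.398

Mean z̄ = (42.2 + 42.6 + 40.1 + 42.8 + 40.5 + 44.3 + 43.4 + 41.3 + 43.4)/9 = 42.2889
Numerator Σ_{t=1}^{8}(z_t−z̄)(z_{t+1}−z̄) = -6.3023
Denominator Σ(z_t−z̄)² = 15.8489
r_1 = -6.3023 / 15.8489 = -0.398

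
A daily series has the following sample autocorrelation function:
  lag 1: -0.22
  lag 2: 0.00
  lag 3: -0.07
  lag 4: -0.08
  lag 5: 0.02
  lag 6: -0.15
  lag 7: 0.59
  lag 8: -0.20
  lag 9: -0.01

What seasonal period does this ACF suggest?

The largest autocorrelation is r_7 = 0.59; the remaining lags stay at or below 0.02.
The dominant spike at lag 7 indicates a seasonal period of 7.

7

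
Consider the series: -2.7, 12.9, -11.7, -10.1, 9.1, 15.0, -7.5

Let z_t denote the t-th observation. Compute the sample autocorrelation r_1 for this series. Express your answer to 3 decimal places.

-0.190

Mean z̄ = (-2.7 + 12.9 − 11.7 − 10.1 + 9.1 + 15.0 − 7.5)/7 = 0.7143
Deviations from mean: -3.4143, 12.1857, -12.4143, -10.8143, 8.3857, 14.2857, -8.2143
Σ(z_t−z̄)(z_{t+1}−z̄) = (-41.6055) + (-151.2769) + (134.2516) + (-90.6855) + (119.7959) + (-117.3469) = -146.8673
Denominator Σ(z_t−z̄)² = 773.0886
r_1 = -146.8673 / 773.0886 = -0.190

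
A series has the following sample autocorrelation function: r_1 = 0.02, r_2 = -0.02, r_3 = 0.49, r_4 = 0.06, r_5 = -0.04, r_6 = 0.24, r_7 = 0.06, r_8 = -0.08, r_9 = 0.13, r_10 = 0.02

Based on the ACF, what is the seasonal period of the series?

3

The largest autocorrelation is r_3 = 0.49, with a weaker echo at lag 6 (0.24); the remaining lags stay at or below 0.13.
The dominant spike at lag 3 indicates a seasonal period of 3.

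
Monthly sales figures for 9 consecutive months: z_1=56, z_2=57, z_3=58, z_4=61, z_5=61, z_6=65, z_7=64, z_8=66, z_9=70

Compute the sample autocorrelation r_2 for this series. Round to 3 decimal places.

Mean z̄ = (56 + 57 + 58 + 61 + 61 + 65 + 64 + 66 + 70)/9 = 62.0000
Σ(z_t−z̄)(z_{t+2}−z̄) = (24.0000) + (5.0000) + (4.0000) + (-3.0000) + (-2.0000) + (12.0000) + (16.0000) = 56.0000
Denominator Σ(z_t−z̄)² = 172.0000
r_2 = 56.0000 / 172.0000 = 0.326

0.326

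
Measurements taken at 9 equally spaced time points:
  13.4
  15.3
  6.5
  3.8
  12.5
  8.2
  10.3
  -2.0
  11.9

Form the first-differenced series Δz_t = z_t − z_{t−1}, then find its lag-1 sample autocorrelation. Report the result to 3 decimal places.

First differences Δz: 1.9, -8.8, -2.7, 8.7, -4.3, 2.1, -12.3, 13.9
Mean of differences = -0.1875
Numerator Σ(Δz_t−Δz̄)(Δz_{t+1}−Δz̄) = -262.9689
Denominator Σ(Δz_t−Δz̄)² = 531.1488
r_1(Δz) = -262.9689 / 531.1488 = -0.495

-0.495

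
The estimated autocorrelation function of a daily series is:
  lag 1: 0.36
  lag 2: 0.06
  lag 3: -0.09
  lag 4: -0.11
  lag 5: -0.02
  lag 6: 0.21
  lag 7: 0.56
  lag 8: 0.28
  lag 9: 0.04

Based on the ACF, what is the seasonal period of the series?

The largest autocorrelation is r_7 = 0.56; the remaining lags stay at or below 0.36. The elevated value at lag 1 (0.36), dropping to 0.06 at lag 2, reflects decaying short-term dependence rather than seasonality.
The dominant spike at lag 7 indicates a seasonal period of 7.

7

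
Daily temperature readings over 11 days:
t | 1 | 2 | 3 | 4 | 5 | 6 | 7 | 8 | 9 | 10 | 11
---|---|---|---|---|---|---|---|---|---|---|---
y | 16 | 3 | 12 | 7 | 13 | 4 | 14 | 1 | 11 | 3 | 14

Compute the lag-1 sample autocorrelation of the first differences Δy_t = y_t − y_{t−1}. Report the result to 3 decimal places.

-0.808

First differences Δy: -13, 9, -5, 6, -9, 10, -13, 10, -8, 11
Mean of differences = -0.2000
Numerator Σ(Δy_t−Δȳ)(Δy_{t+1}−Δȳ) = -764.0400
Denominator Σ(Δy_t−Δȳ)² = 945.6000
r_1(Δy) = -764.0400 / 945.6000 = -0.808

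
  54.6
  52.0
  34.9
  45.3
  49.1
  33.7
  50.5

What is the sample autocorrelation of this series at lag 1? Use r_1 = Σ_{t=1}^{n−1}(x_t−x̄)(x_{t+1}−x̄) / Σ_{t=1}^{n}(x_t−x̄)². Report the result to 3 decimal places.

Mean x̄ = (54.6 + 52.0 + 34.9 + 45.3 + 49.1 + 33.7 + 50.5)/7 = 45.7286
Numerator Σ_{t=1}^{6}(x_t−x̄)(x_{t+1}−x̄) = -107.0251
Denominator Σ(x_t−x̄)² = 414.2943
r_1 = -107.0251 / 414.2943 = -0.258

-0.258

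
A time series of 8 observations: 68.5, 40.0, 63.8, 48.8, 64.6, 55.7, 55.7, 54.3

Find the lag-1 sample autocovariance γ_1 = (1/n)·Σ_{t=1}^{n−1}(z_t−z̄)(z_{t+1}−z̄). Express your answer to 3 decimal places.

Mean z̄ = (68.5 + 40.0 + 63.8 + 48.8 + 64.6 + 55.7 + 55.7 + 54.3)/8 = 56.4250
Σ_{t=1}^{7}(z_t−z̄)(z_{t+1}−z̄) = -441.8956
γ_1 = -441.8956 / 8 = -55.237

-55.237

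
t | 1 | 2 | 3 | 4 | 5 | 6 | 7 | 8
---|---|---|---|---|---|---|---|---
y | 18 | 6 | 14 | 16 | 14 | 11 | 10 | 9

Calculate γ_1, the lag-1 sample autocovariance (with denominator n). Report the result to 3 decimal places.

Mean ȳ = (18 + 6 + 14 + 16 + 14 + 11 + 10 + 9)/8 = 12.2500
Σ_{t=1}^{7}(y_t−ȳ)(y_{t+1}−ȳ) = -25.8125
γ_1 = -25.8125 / 8 = -3.227

-3.227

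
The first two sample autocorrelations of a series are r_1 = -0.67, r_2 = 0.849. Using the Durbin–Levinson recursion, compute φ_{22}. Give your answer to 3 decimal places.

φ_{22} = (r_2 − r_1²) / (1 − r_1²)
r_1² = (-0.67)² = 0.4489
Numerator = 0.849 − 0.4489 = 0.4001; denominator = 1 − 0.4489 = 0.5511
φ_{22} = 0.4001 / 0.5511 = 0.726

0.726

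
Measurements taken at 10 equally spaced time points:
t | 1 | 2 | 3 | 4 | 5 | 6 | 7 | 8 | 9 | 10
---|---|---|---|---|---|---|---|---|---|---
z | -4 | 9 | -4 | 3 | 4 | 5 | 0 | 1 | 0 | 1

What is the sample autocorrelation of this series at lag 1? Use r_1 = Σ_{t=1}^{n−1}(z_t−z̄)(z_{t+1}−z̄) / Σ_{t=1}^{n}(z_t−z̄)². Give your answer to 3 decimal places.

Mean z̄ = (-4 + 9 − 4 + 3 + 4 + 5 + 0 + 1 + 0 + 1)/10 = 1.5000
Numerator Σ_{t=1}^{9}(z_t−z̄)(z_{t+1}−z̄) = -81.2500
Denominator Σ(z_t−z̄)² = 142.5000
r_1 = -81.2500 / 142.5000 = -0.570

-0.570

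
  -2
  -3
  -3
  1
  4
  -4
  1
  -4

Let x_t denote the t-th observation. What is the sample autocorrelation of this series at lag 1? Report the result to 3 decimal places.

Mean x̄ = (-2 − 3 − 3 + 1 + 4 − 4 + 1 − 4)/8 = -1.2500
Σ(x_t−x̄)(x_{t+1}−x̄) = (1.3125) + (3.0625) + (-3.9375) + (11.8125) + (-14.4375) + (-6.1875) + (-6.1875) = -14.5625
Denominator Σ(x_t−x̄)² = 59.5000
r_1 = -14.5625 / 59.5000 = -0.245

-0.245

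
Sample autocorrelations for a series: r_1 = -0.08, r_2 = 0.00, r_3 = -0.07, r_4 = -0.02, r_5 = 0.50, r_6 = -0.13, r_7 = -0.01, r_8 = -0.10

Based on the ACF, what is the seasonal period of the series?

5

The largest autocorrelation is r_5 = 0.50; the remaining lags stay at or below 0.00.
The dominant spike at lag 5 indicates a seasonal period of 5.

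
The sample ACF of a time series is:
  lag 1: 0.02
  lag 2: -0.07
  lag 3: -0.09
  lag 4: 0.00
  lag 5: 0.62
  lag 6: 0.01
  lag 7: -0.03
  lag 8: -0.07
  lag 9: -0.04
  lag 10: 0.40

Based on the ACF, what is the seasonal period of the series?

The largest autocorrelation is r_5 = 0.62, with a weaker echo at lag 10 (0.40); the remaining lags stay at or below 0.02.
The dominant spike at lag 5 indicates a seasonal period of 5.

5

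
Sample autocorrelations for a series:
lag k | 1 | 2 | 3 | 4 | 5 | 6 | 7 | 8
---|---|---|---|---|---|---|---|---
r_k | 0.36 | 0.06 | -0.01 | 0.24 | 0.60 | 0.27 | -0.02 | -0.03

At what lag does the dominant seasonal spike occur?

5

The largest autocorrelation is r_5 = 0.60; the remaining lags stay at or below 0.36. The elevated value at lag 1 (0.36), dropping to 0.06 at lag 2, reflects decaying short-term dependence rather than seasonality.
The dominant spike at lag 5 indicates a seasonal period of 5.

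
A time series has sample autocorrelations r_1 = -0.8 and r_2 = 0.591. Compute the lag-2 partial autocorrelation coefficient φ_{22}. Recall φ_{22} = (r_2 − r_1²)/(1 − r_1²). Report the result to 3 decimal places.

-0.136

φ_{22} = (r_2 − r_1²) / (1 − r_1²)
r_1² = (-0.8)² = 0.64
Numerator = 0.591 − 0.6400 = -0.0490; denominator = 1 − 0.6400 = 0.3600
φ_{22} = -0.0490 / 0.3600 = -0.136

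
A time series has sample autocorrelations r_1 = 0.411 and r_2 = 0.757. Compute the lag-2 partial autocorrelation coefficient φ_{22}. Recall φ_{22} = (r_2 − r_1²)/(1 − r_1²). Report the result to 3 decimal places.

φ_{22} = (r_2 − r_1²) / (1 − r_1²)
r_1² = (0.411)² = 0.168921
Numerator = 0.757 − 0.1689 = 0.5881; denominator = 1 − 0.1689 = 0.8311
φ_{22} = 0.5881 / 0.8311 = 0.708

0.708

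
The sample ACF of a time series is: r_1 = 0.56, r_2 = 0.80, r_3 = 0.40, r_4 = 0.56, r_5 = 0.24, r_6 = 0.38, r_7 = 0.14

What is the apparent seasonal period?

The largest autocorrelation is r_2 = 0.80; the remaining lags stay at or below 0.56.
The dominant spike at lag 2 indicates a seasonal period of 2.

2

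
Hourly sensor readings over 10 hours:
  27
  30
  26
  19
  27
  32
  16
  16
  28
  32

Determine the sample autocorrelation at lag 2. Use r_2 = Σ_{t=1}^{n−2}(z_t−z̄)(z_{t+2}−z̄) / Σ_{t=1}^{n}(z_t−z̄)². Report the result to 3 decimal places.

Mean z̄ = (27 + 30 + 26 + 19 + 27 + 32 + 16 + 16 + 28 + 32)/10 = 25.3000
Numerator Σ_{t=1}^{8}(z_t−z̄)(z_{t+2}−z̄) = -234.9800
Denominator Σ(z_t−z̄)² = 338.1000
r_2 = -234.9800 / 338.1000 = -0.695

-0.695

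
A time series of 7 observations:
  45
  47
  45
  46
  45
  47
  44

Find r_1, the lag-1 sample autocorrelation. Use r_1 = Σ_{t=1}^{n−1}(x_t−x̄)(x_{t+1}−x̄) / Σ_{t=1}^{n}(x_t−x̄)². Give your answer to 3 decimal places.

Mean x̄ = (45 + 47 + 45 + 46 + 45 + 47 + 44)/7 = 45.5714
Σ(x_t−x̄)(x_{t+1}−x̄) = (-0.8163) + (-0.8163) + (-0.2449) + (-0.2449) + (-0.8163) + (-2.2449) = -5.1837
Denominator Σ(x_t−x̄)² = 7.7143
r_1 = -5.1837 / 7.7143 = -0.672

-0.672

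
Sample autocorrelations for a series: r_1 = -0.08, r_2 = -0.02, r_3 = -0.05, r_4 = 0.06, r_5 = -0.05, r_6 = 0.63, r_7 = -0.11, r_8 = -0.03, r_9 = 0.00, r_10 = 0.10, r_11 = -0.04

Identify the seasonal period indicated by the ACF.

6

The largest autocorrelation is r_6 = 0.63; the remaining lags stay at or below 0.10.
The dominant spike at lag 6 indicates a seasonal period of 6.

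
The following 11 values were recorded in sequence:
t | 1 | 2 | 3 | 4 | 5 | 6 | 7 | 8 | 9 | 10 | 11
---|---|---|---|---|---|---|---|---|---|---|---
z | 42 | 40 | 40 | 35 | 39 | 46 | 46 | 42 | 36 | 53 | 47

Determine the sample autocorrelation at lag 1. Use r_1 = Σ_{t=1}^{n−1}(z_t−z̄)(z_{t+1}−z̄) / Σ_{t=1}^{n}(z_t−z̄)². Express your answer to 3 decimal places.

Mean z̄ = (42 + 40 + 40 + 35 + 39 + 46 + 46 + 42 + 36 + 53 + 47)/11 = 42.3636
Numerator Σ_{t=1}^{10}(z_t−z̄)(z_{t+1}−z̄) = 32.2314
Denominator Σ(z_t−z̄)² = 278.5455
r_1 = 32.2314 / 278.5455 = 0.116

0.116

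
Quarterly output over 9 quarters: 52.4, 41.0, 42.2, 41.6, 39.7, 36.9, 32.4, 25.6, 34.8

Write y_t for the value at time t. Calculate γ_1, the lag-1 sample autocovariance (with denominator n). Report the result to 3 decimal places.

Mean ȳ = (52.4 + 41.0 + 42.2 + 41.6 + 39.7 + 36.9 + 32.4 + 25.6 + 34.8)/9 = 38.5111
Σ_{t=1}^{8}(y_t−ȳ)(y_{t+1}−ȳ) = 193.5621
γ_1 = 193.5621 / 9 = 21.507

21.507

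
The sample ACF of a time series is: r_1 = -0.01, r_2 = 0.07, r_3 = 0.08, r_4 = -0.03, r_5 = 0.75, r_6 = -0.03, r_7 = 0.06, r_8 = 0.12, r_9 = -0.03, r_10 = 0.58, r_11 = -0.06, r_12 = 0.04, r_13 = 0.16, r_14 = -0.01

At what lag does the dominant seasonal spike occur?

The largest autocorrelation is r_5 = 0.75, with a weaker echo at lag 10 (0.58); the remaining lags stay at or below 0.16.
The dominant spike at lag 5 indicates a seasonal period of 5.

5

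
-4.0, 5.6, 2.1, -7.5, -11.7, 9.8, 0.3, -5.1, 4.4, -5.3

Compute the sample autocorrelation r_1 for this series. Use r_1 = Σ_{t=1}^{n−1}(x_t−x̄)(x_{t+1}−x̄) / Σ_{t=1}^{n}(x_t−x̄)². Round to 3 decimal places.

Mean x̄ = (-4.0 + 5.6 + 2.1 − 7.5 − 11.7 + 9.8 + 0.3 − 5.1 + 4.4 − 5.3)/10 = -1.1400
Numerator Σ_{t=1}^{9}(x_t−x̄)(x_{t+1}−x̄) = -101.3436
Denominator Σ(x_t−x̄)² = 401.5040
r_1 = -101.3436 / 401.5040 = -0.252

-0.252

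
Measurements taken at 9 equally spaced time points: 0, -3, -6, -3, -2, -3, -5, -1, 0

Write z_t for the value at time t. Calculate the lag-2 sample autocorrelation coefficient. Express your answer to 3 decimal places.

Mean z̄ = (0 − 3 − 6 − 3 − 2 − 3 − 5 − 1 + 0)/9 = -2.5556
Σ(z_t−z̄)(z_{t+2}−z̄) = (-8.8025) + (0.1975) + (-1.9136) + (0.1975) + (-1.3580) + (-0.6914) + (-6.2469) = -18.6173
Denominator Σ(z_t−z̄)² = 34.2222
r_2 = -18.6173 / 34.2222 = -0.544

-0.544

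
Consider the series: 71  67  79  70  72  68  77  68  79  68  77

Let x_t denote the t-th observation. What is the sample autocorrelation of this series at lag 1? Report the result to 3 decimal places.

Mean x̄ = (71 + 67 + 79 + 70 + 72 + 68 + 77 + 68 + 79 + 68 + 77)/11 = 72.3636
Numerator Σ_{t=1}^{10}(x_t−x̄)(x_{t+1}−x̄) = -160.1322
Denominator Σ(x_t−x̄)² = 224.5455
r_1 = -160.1322 / 224.5455 = -0.713

-0.713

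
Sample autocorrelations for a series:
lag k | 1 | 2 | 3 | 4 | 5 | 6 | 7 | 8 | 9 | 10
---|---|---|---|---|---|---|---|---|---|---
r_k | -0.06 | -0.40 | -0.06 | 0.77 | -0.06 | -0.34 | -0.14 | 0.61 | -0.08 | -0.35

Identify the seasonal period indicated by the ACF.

The largest autocorrelation is r_4 = 0.77, with a weaker echo at lag 8 (0.61); the remaining lags stay at or below -0.06.
The dominant spike at lag 4 indicates a seasonal period of 4.

4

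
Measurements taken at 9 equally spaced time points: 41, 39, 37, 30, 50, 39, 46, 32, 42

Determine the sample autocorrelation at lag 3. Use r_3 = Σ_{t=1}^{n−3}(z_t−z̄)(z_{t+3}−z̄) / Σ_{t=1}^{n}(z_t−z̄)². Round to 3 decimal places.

Mean z̄ = (41 + 39 + 37 + 30 + 50 + 39 + 46 + 32 + 42)/9 = 39.5556
Σ(z_t−z̄)(z_{t+3}−z̄) = (-13.8025) + (-5.8025) + (1.4198) + (-61.5802) + (-78.9136) + (-1.3580) = -160.0370
Denominator Σ(z_t−z̄)² = 314.2222
r_3 = -160.0370 / 314.2222 = -0.509

-0.509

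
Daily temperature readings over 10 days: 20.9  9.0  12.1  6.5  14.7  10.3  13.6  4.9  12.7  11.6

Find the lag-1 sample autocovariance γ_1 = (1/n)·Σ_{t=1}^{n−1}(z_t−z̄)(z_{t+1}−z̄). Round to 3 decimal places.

-7.097

Mean z̄ = (20.9 + 9.0 + 12.1 + 6.5 + 14.7 + 10.3 + 13.6 + 4.9 + 12.7 + 11.6)/10 = 11.6300
Σ_{t=1}^{9}(z_t−z̄)(z_{t+1}−z̄) = -70.9709
γ_1 = -70.9709 / 10 = -7.097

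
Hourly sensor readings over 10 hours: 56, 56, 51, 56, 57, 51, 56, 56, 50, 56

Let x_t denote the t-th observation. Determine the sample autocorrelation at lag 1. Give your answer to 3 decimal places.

Mean x̄ = (56 + 56 + 51 + 56 + 57 + 51 + 56 + 56 + 50 + 56)/10 = 54.5000
Numerator Σ_{t=1}^{9}(x_t−x̄)(x_{t+1}−x̄) = -29.7500
Denominator Σ(x_t−x̄)² = 64.5000
r_1 = -29.7500 / 64.5000 = -0.461

-0.461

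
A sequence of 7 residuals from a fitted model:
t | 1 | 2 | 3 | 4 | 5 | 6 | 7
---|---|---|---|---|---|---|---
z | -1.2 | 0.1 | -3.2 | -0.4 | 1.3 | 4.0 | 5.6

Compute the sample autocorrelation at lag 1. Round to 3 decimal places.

Mean z̄ = (-1.2 + 0.1 − 3.2 − 0.4 + 1.3 + 4.0 + 5.6)/7 = 0.8857
Numerator Σ_{t=1}^{6}(z_t−z̄)(z_{t+1}−z̄) = 25.5412
Denominator Σ(z_t−z̄)² = 55.4086
r_1 = 25.5412 / 55.4086 = 0.461

0.461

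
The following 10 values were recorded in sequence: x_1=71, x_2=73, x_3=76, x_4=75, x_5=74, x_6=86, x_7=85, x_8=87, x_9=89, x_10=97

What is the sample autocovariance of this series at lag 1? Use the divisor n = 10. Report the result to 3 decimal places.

37.781

Mean x̄ = (71 + 73 + 76 + 75 + 74 + 86 + 85 + 87 + 89 + 97)/10 = 81.3000
Σ_{t=1}^{9}(x_t−x̄)(x_{t+1}−x̄) = 377.8100
γ_1 = 377.8100 / 10 = 37.781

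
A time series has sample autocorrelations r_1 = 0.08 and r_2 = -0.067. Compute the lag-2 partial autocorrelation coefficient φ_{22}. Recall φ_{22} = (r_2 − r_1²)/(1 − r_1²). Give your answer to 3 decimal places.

φ_{22} = (r_2 − r_1²) / (1 − r_1²)
r_1² = (0.08)² = 0.0064
Numerator = -0.067 − 0.0064 = -0.0734; denominator = 1 − 0.0064 = 0.9936
φ_{22} = -0.0734 / 0.9936 = -0.074

-0.074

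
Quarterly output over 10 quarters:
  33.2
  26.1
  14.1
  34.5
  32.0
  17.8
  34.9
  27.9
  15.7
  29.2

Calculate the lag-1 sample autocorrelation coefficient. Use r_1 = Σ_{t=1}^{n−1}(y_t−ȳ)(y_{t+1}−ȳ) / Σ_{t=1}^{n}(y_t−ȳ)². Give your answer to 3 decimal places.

Mean ȳ = (33.2 + 26.1 + 14.1 + 34.5 + 32.0 + 17.8 + 34.9 + 27.9 + 15.7 + 29.2)/10 = 26.5400
Numerator Σ_{t=1}^{9}(y_t−ȳ)(y_{t+1}−ȳ) = -206.0116
Denominator Σ(y_t−ȳ)² = 565.1840
r_1 = -206.0116 / 565.1840 = -0.365

-0.365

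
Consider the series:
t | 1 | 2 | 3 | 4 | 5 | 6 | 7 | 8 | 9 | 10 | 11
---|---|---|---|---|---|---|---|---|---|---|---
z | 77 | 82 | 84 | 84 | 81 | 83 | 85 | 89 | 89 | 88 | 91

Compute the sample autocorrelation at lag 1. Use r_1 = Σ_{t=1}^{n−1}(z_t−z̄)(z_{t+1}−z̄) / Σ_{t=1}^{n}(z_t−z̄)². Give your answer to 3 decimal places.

0.501

Mean z̄ = (77 + 82 + 84 + 84 + 81 + 83 + 85 + 89 + 89 + 88 + 91)/11 = 84.8182
Numerator Σ_{t=1}^{10}(z_t−z̄)(z_{t+1}−z̄) = 85.9669
Denominator Σ(z_t−z̄)² = 171.6364
r_1 = 85.9669 / 171.6364 = 0.501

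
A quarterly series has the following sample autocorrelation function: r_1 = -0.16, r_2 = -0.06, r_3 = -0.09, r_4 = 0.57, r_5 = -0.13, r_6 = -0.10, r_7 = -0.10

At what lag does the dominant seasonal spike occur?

The largest autocorrelation is r_4 = 0.57; the remaining lags stay at or below -0.06.
The dominant spike at lag 4 indicates a seasonal period of 4.

4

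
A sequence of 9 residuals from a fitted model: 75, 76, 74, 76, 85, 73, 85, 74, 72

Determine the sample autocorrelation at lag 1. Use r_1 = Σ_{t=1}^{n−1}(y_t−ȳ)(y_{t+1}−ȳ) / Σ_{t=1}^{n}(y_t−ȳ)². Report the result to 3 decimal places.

Mean ȳ = (75 + 76 + 74 + 76 + 85 + 73 + 85 + 74 + 72)/9 = 76.6667
Numerator Σ_{t=1}^{8}(y_t−ȳ)(y_{t+1}−ȳ) = -71.7778
Denominator Σ(y_t−ȳ)² = 192.0000
r_1 = -71.7778 / 192.0000 = -0.374

-0.374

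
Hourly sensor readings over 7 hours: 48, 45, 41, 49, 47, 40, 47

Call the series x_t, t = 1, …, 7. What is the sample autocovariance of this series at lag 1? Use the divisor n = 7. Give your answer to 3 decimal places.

Mean x̄ = (48 + 45 + 41 + 49 + 47 + 40 + 47)/7 = 45.2857
Deviations: 2.7143, -0.2857, -4.2857, 3.7143, 1.7143, -5.2857, 1.7143
Σ_{t=1}^{6}(x_t−x̄)(x_{t+1}−x̄) = -27.2245
γ_1 = -27.2245 / 7 = -3.889

-3.889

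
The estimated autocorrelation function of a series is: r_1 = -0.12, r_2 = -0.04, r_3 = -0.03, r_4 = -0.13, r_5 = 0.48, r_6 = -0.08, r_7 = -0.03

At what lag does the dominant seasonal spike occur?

The largest autocorrelation is r_5 = 0.48; the remaining lags stay at or below -0.03.
The dominant spike at lag 5 indicates a seasonal period of 5.

5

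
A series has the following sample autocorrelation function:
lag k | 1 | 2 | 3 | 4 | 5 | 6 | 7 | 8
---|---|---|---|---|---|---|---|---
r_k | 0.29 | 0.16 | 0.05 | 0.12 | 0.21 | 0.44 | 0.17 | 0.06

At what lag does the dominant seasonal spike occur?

The largest autocorrelation is r_6 = 0.44; the remaining lags stay at or below 0.29. The elevated value at lag 1 (0.29), dropping to 0.16 at lag 2, reflects decaying short-term dependence rather than seasonality.
The dominant spike at lag 6 indicates a seasonal period of 6.

6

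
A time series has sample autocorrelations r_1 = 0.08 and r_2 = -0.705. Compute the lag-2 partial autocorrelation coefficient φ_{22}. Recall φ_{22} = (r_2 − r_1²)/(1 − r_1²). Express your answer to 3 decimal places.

-0.716

φ_{22} = (r_2 − r_1²) / (1 − r_1²)
r_1² = (0.08)² = 0.0064
Numerator = -0.705 − 0.0064 = -0.7114; denominator = 1 − 0.0064 = 0.9936
φ_{22} = -0.7114 / 0.9936 = -0.716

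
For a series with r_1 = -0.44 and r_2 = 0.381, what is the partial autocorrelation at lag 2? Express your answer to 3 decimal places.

φ_{22} = (r_2 − r_1²) / (1 − r_1²)
r_1² = (-0.44)² = 0.1936
Numerator = 0.381 − 0.1936 = 0.1874; denominator = 1 − 0.1936 = 0.8064
φ_{22} = 0.1874 / 0.8064 = 0.232

0.232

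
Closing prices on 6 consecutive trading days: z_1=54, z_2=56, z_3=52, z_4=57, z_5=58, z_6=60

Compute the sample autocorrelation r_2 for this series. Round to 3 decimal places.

Mean z̄ = (54 + 56 + 52 + 57 + 58 + 60)/6 = 56.1667
Deviations from mean: -2.1667, -0.1667, -4.1667, 0.8333, 1.8333, 3.8333
Σ(z_t−z̄)(z_{t+2}−z̄) = (9.0278) + (-0.1389) + (-7.6389) + (3.1944) = 4.4444
Denominator Σ(z_t−z̄)² = 40.8333
r_2 = 4.4444 / 40.8333 = 0.109

0.109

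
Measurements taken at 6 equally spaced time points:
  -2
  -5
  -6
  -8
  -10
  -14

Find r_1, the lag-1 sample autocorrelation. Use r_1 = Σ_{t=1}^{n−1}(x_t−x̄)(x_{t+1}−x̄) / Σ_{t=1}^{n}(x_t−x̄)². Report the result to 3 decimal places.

Mean x̄ = (-2 − 5 − 6 − 8 − 10 − 14)/6 = -7.5000
Numerator Σ_{t=1}^{5}(x_t−x̄)(x_{t+1}−x̄) = 34.2500
Denominator Σ(x_t−x̄)² = 87.5000
r_1 = 34.2500 / 87.5000 = 0.391

0.391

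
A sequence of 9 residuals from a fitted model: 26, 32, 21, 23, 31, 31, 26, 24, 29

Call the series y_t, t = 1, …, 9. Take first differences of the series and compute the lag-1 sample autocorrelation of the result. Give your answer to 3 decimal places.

-0.249

First differences Δy: 6, -11, 2, 8, 0, -5, -2, 5
Mean of differences = 0.3750
Numerator Σ(Δy_t−Δȳ)(Δy_{t+1}−Δȳ) = -69.1406
Denominator Σ(Δy_t−Δȳ)² = 277.8750
r_1(Δy) = -69.1406 / 277.8750 = -0.249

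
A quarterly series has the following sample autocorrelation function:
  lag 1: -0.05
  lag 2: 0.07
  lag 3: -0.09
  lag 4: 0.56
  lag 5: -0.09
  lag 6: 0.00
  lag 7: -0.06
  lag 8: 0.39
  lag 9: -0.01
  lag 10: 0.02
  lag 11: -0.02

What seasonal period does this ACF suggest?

The largest autocorrelation is r_4 = 0.56, with a weaker echo at lag 8 (0.39); the remaining lags stay at or below 0.07.
The dominant spike at lag 4 indicates a seasonal period of 4.

4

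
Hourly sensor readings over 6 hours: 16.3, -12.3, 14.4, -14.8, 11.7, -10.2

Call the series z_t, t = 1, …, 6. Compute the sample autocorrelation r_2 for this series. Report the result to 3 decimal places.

0.681

Mean z̄ = (16.3 − 12.3 + 14.4 − 14.8 + 11.7 − 10.2)/6 = 0.8500
Deviations from mean: 15.4500, -13.1500, 13.5500, -15.6500, 10.8500, -11.0500
Numerator Σ_{t=1}^{4}(z_t−z̄)(z_{t+2}−z̄) = 735.0950
Denominator Σ(z_t−z̄)² = 1079.9750
r_2 = 735.0950 / 1079.9750 = 0.681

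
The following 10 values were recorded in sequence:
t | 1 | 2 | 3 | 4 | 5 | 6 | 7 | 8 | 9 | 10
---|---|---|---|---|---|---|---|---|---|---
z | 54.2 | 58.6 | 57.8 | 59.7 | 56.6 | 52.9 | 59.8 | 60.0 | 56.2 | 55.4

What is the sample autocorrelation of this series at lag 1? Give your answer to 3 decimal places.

Mean z̄ = (54.2 + 58.6 + 57.8 + 59.7 + 56.6 + 52.9 + 59.8 + 60.0 + 56.2 + 55.4)/10 = 57.1200
Numerator Σ_{t=1}^{9}(z_t−z̄)(z_{t+1}−z̄) = -5.3664
Denominator Σ(z_t−z̄)² = 55.1960
r_1 = -5.3664 / 55.1960 = -0.097

-0.097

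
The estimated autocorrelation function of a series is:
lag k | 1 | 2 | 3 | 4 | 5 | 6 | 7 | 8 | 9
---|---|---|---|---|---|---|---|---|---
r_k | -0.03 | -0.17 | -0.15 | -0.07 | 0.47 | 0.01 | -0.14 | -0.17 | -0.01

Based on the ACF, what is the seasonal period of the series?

The largest autocorrelation is r_5 = 0.47; the remaining lags stay at or below 0.01.
The dominant spike at lag 5 indicates a seasonal period of 5.

5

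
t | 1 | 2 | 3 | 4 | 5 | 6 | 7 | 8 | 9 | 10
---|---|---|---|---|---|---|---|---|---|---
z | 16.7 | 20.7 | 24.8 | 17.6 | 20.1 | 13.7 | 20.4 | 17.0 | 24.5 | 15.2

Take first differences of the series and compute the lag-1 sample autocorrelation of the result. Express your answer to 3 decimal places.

First differences Δz: 4.0, 4.1, -7.2, 2.5, -6.4, 6.7, -3.4, 7.5, -9.3
Mean of differences = -0.1667
Numerator Σ(Δz_t−Δz̄)(Δz_{t+1}−Δz̄) = -207.4244
Denominator Σ(Δz_t−Δz̄)² = 330.8000
r_1(Δz) = -207.4244 / 330.8000 = -0.627

-0.627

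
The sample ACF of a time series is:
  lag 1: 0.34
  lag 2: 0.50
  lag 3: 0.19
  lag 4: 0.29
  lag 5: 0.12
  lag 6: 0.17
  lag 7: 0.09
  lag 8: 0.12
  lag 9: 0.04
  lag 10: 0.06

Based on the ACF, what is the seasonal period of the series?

The largest autocorrelation is r_2 = 0.50; the remaining lags stay at or below 0.34.
The dominant spike at lag 2 indicates a seasonal period of 2.

2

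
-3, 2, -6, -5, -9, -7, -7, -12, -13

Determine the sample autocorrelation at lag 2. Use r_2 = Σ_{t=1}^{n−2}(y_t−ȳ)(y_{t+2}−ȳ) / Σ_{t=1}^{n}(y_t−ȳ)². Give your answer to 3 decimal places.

0.117

Mean ȳ = (-3 + 2 − 6 − 5 − 9 − 7 − 7 − 12 − 13)/9 = -6.6667
Numerator Σ_{t=1}^{7}(y_t−ȳ)(y_{t+2}−ȳ) = 19.4444
Denominator Σ(y_t−ȳ)² = 166.0000
r_2 = 19.4444 / 166.0000 = 0.117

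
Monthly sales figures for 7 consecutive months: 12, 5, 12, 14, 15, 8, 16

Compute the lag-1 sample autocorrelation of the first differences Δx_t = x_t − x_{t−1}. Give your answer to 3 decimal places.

First differences Δx: -7, 7, 2, 1, -7, 8
Mean of differences = 0.6667
Numerator Σ(Δx_t−Δx̄)(Δx_{t+1}−Δx̄) = -98.4444
Denominator Σ(Δx_t−Δx̄)² = 213.3333
r_1(Δx) = -98.4444 / 213.3333 = -0.461

-0.461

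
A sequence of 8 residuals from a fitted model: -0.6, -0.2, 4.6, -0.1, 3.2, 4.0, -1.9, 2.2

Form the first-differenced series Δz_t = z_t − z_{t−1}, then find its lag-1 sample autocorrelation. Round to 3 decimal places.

First differences Δz: 0.4, 4.8, -4.7, 3.3, 0.8, -5.9, 4.1
Mean of differences = 0.4000
Numerator Σ(Δz_t−Δz̄)(Δz_{t+1}−Δz̄) = -61.9000
Denominator Σ(Δz_t−Δz̄)² = 107.3200
r_1(Δz) = -61.9000 / 107.3200 = -0.577

-0.577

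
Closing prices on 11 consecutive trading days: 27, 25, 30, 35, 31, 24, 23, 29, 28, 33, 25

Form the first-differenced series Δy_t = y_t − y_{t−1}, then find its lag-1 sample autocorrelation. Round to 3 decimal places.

First differences Δy: -2, 5, 5, -4, -7, -1, 6, -1, 5, -8
Mean of differences = -0.2000
Numerator Σ(Δy_t−Δȳ)(Δy_{t+1}−Δȳ) = -25.4400
Denominator Σ(Δy_t−Δȳ)² = 245.6000
r_1(Δy) = -25.4400 / 245.6000 = -0.104

-0.104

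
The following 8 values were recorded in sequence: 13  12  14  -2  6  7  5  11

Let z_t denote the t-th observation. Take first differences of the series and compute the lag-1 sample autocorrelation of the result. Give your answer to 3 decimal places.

First differences Δz: -1, 2, -16, 8, 1, -2, 6
Mean of differences = -0.2857
Numerator Σ(Δz_t−Δz̄)(Δz_{t+1}−Δz̄) = -170.0816
Denominator Σ(Δz_t−Δz̄)² = 365.4286
r_1(Δz) = -170.0816 / 365.4286 = -0.465

-0.465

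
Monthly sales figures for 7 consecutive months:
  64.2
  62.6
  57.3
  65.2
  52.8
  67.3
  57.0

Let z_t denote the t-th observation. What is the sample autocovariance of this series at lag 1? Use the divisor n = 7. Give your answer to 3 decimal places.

Mean z̄ = (64.2 + 62.6 + 57.3 + 65.2 + 52.8 + 67.3 + 57.0)/7 = 60.9143
Σ_{t=1}^{6}(z_t−z̄)(z_{t+1}−z̄) = -127.6302
γ_1 = -127.6302 / 7 = -18.233

-18.233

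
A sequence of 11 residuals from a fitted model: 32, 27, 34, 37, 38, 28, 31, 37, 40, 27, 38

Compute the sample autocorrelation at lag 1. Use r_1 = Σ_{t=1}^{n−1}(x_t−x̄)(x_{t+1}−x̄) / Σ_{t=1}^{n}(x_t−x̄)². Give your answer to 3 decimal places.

-0.192

Mean x̄ = (32 + 27 + 34 + 37 + 38 + 28 + 31 + 37 + 40 + 27 + 38)/11 = 33.5455
Numerator Σ_{t=1}^{10}(x_t−x̄)(x_{t+1}−x̄) = -44.3884
Denominator Σ(x_t−x̄)² = 230.7273
r_1 = -44.3884 / 230.7273 = -0.192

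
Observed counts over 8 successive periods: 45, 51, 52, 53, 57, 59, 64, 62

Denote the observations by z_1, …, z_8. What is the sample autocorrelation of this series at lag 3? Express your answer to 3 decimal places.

Mean z̄ = (45 + 51 + 52 + 53 + 57 + 59 + 64 + 62)/8 = 55.3750
Numerator Σ_{t=1}^{5}(z_t−z̄)(z_{t+3}−z̄) = -4.4219
Denominator Σ(z_t−z̄)² = 277.8750
r_3 = -4.4219 / 277.8750 = -0.016

-0.016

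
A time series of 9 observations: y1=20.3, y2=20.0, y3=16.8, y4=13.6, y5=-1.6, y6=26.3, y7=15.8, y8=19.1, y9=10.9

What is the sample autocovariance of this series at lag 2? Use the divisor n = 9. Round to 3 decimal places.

Mean ȳ = (20.3 + 20.0 + 16.8 + 13.6 − 1.6 + 26.3 + 15.8 + 19.1 + 10.9)/9 = 15.6889
Σ_{t=1}^{7}(y_t−ȳ)(y_{t+2}−ȳ) = -11.5147
γ_2 = -11.5147 / 9 = -1.279

-1.279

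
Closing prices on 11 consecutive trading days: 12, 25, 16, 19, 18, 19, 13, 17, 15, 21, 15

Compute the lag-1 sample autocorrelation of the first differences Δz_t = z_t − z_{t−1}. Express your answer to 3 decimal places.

First differences Δz: 13, -9, 3, -1, 1, -6, 4, -2, 6, -6
Mean of differences = 0.3000
Numerator Σ(Δz_t−Δz̄)(Δz_{t+1}−Δz̄) = -232.8900
Denominator Σ(Δz_t−Δz̄)² = 388.1000
r_1(Δz) = -232.8900 / 388.1000 = -0.600

-0.600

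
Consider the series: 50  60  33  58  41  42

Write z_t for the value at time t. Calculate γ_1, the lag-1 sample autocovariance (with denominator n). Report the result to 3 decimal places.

Mean z̄ = (50 + 60 + 33 + 58 + 41 + 42)/6 = 47.3333
Σ_{t=1}^{5}(z_t−z̄)(z_{t+1}−z̄) = -334.4444
γ_1 = -334.4444 / 6 = -55.741

-55.741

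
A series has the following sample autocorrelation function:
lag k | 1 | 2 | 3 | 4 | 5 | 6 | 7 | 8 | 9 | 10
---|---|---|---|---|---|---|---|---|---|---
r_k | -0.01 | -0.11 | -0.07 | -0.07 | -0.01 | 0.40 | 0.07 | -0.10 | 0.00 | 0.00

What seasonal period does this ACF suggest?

The largest autocorrelation is r_6 = 0.40; the remaining lags stay at or below 0.07.
The dominant spike at lag 6 indicates a seasonal period of 6.

6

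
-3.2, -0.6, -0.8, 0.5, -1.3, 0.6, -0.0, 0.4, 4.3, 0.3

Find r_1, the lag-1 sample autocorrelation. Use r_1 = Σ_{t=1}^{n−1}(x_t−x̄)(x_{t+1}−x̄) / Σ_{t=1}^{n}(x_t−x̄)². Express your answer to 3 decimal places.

0.109

Mean x̄ = (-3.2 − 0.6 − 0.8 + 0.5 − 1.3 + 0.6 − 0.0 + 0.4 + 4.3 + 0.3)/10 = 0.0200
Numerator Σ_{t=1}^{9}(x_t−x̄)(x_{t+1}−x̄) = 3.5176
Denominator Σ(x_t−x̄)² = 32.2760
r_1 = 3.5176 / 32.2760 = 0.109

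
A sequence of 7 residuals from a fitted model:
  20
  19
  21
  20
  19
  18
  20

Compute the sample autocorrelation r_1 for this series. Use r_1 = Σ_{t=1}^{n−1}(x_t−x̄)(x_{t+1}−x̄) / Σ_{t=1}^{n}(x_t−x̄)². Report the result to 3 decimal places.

Mean x̄ = (20 + 19 + 21 + 20 + 19 + 18 + 20)/7 = 19.5714
Deviations from mean: 0.4286, -0.5714, 1.4286, 0.4286, -0.5714, -1.5714, 0.4286
Σ(x_t−x̄)(x_{t+1}−x̄) = (-0.2449) + (-0.8163) + (0.6122) + (-0.2449) + (0.8980) + (-0.6735) = -0.4694
Denominator Σ(x_t−x̄)² = 5.7143
r_1 = -0.4694 / 5.7143 = -0.082

-0.082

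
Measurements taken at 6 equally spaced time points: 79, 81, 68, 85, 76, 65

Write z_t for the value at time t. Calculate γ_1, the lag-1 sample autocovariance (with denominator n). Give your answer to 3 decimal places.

Mean z̄ = (79 + 81 + 68 + 85 + 76 + 65)/6 = 75.6667
Deviations: 3.3333, 5.3333, -7.6667, 9.3333, 0.3333, -10.6667
Σ_{t=1}^{5}(z_t−z̄)(z_{t+1}−z̄) = -95.1111
γ_1 = -95.1111 / 6 = -15.852

-15.852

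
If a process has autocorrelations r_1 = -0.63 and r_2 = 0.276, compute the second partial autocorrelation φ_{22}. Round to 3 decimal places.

-0.200

φ_{22} = (r_2 − r_1²) / (1 − r_1²)
r_1² = (-0.63)² = 0.3969
Numerator = 0.276 − 0.3969 = -0.1209; denominator = 1 − 0.3969 = 0.6031
φ_{22} = -0.1209 / 0.6031 = -0.200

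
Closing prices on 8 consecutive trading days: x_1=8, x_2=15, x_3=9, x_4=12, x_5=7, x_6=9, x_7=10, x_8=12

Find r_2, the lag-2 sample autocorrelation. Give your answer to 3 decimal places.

Mean x̄ = (8 + 15 + 9 + 12 + 7 + 9 + 10 + 12)/8 = 10.2500
Deviations from mean: -2.2500, 4.7500, -1.2500, 1.7500, -3.2500, -1.2500, -0.2500, 1.7500
Σ(x_t−x̄)(x_{t+2}−x̄) = (2.8125) + (8.3125) + (4.0625) + (-2.1875) + (0.8125) + (-2.1875) = 11.6250
Denominator Σ(x_t−x̄)² = 47.5000
r_2 = 11.6250 / 47.5000 = 0.245

0.245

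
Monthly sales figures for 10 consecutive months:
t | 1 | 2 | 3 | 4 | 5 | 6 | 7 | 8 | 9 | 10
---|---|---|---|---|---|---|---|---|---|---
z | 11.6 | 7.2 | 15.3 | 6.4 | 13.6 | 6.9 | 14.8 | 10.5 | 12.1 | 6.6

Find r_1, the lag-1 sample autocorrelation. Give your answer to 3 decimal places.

Mean z̄ = (11.6 + 7.2 + 15.3 + 6.4 + 13.6 + 6.9 + 14.8 + 10.5 + 12.1 + 6.6)/10 = 10.5000
Numerator Σ_{t=1}^{9}(z_t−z̄)(z_{t+1}−z̄) = -84.7400
Denominator Σ(z_t−z̄)² = 110.7800
r_1 = -84.7400 / 110.7800 = -0.765

-0.765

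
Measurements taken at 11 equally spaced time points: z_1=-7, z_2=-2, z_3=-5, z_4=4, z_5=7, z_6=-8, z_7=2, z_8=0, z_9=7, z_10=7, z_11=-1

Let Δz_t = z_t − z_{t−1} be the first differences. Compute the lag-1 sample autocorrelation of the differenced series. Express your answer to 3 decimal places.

-0.444

First differences Δz: 5, -3, 9, 3, -15, 10, -2, 7, 0, -8
Mean of differences = 0.6000
Numerator Σ(Δz_t−Δz̄)(Δz_{t+1}−Δz̄) = -249.7600
Denominator Σ(Δz_t−Δz̄)² = 562.4000
r_1(Δz) = -249.7600 / 562.4000 = -0.444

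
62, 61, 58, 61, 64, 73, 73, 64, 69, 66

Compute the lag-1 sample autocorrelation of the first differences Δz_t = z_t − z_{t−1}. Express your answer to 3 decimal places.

-0.152

First differences Δz: -1, -3, 3, 3, 9, 0, -9, 5, -3
Mean of differences = 0.4444
Numerator Σ(Δz_t−Δz̄)(Δz_{t+1}−Δz̄) = -33.7531
Denominator Σ(Δz_t−Δz̄)² = 222.2222
r_1(Δz) = -33.7531 / 222.2222 = -0.152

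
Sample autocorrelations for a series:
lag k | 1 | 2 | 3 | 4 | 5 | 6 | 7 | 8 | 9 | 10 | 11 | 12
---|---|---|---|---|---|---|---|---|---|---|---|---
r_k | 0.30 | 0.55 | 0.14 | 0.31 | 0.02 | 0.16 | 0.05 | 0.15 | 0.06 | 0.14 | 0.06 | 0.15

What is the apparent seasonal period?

The largest autocorrelation is r_2 = 0.55, with a weaker echo at lag 4 (0.31); the remaining lags stay at or below 0.30.
The dominant spike at lag 2 indicates a seasonal period of 2.

2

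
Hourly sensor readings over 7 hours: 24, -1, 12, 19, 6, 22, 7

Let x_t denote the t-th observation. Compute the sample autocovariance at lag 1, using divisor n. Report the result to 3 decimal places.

-43.869

Mean x̄ = (24 − 1 + 12 + 19 + 6 + 22 + 7)/7 = 12.7143
Σ_{t=1}^{6}(x_t−x̄)(x_{t+1}−x̄) = -307.0816
γ_1 = -307.0816 / 7 = -43.869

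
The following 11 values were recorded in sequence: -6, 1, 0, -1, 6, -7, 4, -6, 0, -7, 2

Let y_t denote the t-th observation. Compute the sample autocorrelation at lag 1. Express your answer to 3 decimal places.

Mean ȳ = (-6 + 1 + 0 − 1 + 6 − 7 + 4 − 6 + 0 − 7 + 2)/11 = -1.2727
Numerator Σ_{t=1}^{10}(y_t−ȳ)(y_{t+1}−ȳ) = -134.3471
Denominator Σ(y_t−ȳ)² = 210.1818
r_1 = -134.3471 / 210.1818 = -0.639

-0.639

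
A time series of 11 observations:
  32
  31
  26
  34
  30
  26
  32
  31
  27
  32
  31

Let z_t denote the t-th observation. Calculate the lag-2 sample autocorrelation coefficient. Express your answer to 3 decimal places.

-0.424

Mean z̄ = (32 + 31 + 26 + 34 + 30 + 26 + 32 + 31 + 27 + 32 + 31)/11 = 30.1818
Numerator Σ_{t=1}^{9}(z_t−z̄)(z_{t+2}−z̄) = -30.3388
Denominator Σ(z_t−z̄)² = 71.6364
r_2 = -30.3388 / 71.6364 = -0.424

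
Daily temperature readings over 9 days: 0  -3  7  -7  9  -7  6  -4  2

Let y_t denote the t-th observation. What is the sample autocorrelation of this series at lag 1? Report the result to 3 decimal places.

Mean ȳ = (0 − 3 + 7 − 7 + 9 − 7 + 6 − 4 + 2)/9 = 0.3333
Numerator Σ_{t=1}^{8}(y_t−ȳ)(y_{t+1}−ȳ) = -270.4444
Denominator Σ(y_t−ȳ)² = 292.0000
r_1 = -270.4444 / 292.0000 = -0.926

-0.926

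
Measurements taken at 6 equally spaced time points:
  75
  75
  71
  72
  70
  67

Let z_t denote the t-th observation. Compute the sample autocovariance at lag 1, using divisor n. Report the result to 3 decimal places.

2.648

Mean z̄ = (75 + 75 + 71 + 72 + 70 + 67)/6 = 71.6667
Deviations: 3.3333, 3.3333, -0.6667, 0.3333, -1.6667, -4.6667
Σ_{t=1}^{5}(z_t−z̄)(z_{t+1}−z̄) = 15.8889
γ_1 = 15.8889 / 6 = 2.648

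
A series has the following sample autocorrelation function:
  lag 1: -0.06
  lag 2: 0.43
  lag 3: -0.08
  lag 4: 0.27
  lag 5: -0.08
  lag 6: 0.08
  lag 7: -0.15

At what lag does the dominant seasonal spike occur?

The largest autocorrelation is r_2 = 0.43, with a weaker echo at lag 4 (0.27); the remaining lags stay at or below 0.08.
The dominant spike at lag 2 indicates a seasonal period of 2.

2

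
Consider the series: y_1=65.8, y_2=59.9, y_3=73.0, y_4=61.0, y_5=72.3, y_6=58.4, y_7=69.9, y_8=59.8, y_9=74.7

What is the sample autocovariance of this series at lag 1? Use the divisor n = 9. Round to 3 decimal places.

Mean ȳ = (65.8 + 59.9 + 73.0 + 61.0 + 72.3 + 58.4 + 69.9 + 59.8 + 74.7)/9 = 66.0889
Σ_{t=1}^{8}(y_t−ȳ)(y_{t+1}−ȳ) = -262.9435
γ_1 = -262.9435 / 9 = -29.216

-29.216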